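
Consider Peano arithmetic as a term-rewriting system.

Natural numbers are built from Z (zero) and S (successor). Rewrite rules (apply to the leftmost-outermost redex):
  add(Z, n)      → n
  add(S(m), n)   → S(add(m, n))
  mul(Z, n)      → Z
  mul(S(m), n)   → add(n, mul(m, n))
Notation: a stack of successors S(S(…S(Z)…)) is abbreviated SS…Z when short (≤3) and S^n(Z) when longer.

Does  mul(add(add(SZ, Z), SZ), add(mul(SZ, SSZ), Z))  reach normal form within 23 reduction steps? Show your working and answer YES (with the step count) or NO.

  start: mul(add(add(SZ, Z), SZ), add(mul(SZ, SSZ), Z))
  →1  mul(add(S(add(Z, Z)), SZ), add(mul(SZ, SSZ), Z))
  →2  mul(S(add(add(Z, Z), SZ)), add(mul(SZ, SSZ), Z))
  →3  add(add(mul(SZ, SSZ), Z), mul(add(add(Z, Z), SZ), add(mul(SZ, SSZ), Z)))
  →4  add(add(add(SSZ, mul(Z, SSZ)), Z), mul(add(add(Z, Z), SZ), add(mul(SZ, SSZ), Z)))
  →5  add(add(S(add(SZ, mul(Z, SSZ))), Z), mul(add(add(Z, Z), SZ), add(mul(SZ, SSZ), Z)))
  →6  add(S(add(add(SZ, mul(Z, SSZ)), Z)), mul(add(add(Z, Z), SZ), add(mul(SZ, SSZ), Z)))
  →7  S(add(add(add(SZ, mul(Z, SSZ)), Z), mul(add(add(Z, Z), SZ), add(mul(SZ, SSZ), Z))))
  →8  S(add(add(S(add(Z, mul(Z, SSZ))), Z), mul(add(add(Z, Z), SZ), add(mul(SZ, SSZ), Z))))
  →9  S(add(S(add(add(Z, mul(Z, SSZ)), Z)), mul(add(add(Z, Z), SZ), add(mul(SZ, SSZ), Z))))
  →10  S(S(add(add(add(Z, mul(Z, SSZ)), Z), mul(add(add(Z, Z), SZ), add(mul(SZ, SSZ), Z)))))
  →11  S(S(add(add(mul(Z, SSZ), Z), mul(add(add(Z, Z), SZ), add(mul(SZ, SSZ), Z)))))
  →12  S(S(add(add(Z, Z), mul(add(add(Z, Z), SZ), add(mul(SZ, SSZ), Z)))))
  →13  S(S(add(Z, mul(add(add(Z, Z), SZ), add(mul(SZ, SSZ), Z)))))
  →14  S(S(mul(add(add(Z, Z), SZ), add(mul(SZ, SSZ), Z))))
  →15  S(S(mul(add(Z, SZ), add(mul(SZ, SSZ), Z))))
  →16  S(S(mul(SZ, add(mul(SZ, SSZ), Z))))
  →17  S(S(add(add(mul(SZ, SSZ), Z), mul(Z, add(mul(SZ, SSZ), Z)))))
  →18  S(S(add(add(add(SSZ, mul(Z, SSZ)), Z), mul(Z, add(mul(SZ, SSZ), Z)))))
  →19  S(S(add(add(S(add(SZ, mul(Z, SSZ))), Z), mul(Z, add(mul(SZ, SSZ), Z)))))
  →20  S(S(add(S(add(add(SZ, mul(Z, SSZ)), Z)), mul(Z, add(mul(SZ, SSZ), Z)))))
  →21  S(S(S(add(add(add(SZ, mul(Z, SSZ)), Z), mul(Z, add(mul(SZ, SSZ), Z))))))
  →22  S(S(S(add(add(S(add(Z, mul(Z, SSZ))), Z), mul(Z, add(mul(SZ, SSZ), Z))))))
  →23  S(S(S(add(S(add(add(Z, mul(Z, SSZ)), Z)), mul(Z, add(mul(SZ, SSZ), Z))))))

Answer: NO — after 23 steps the term is S(S(S(add(S(add(add(Z, mul(Z, SSZ)), Z)), mul(Z, add(mul(SZ, SSZ), Z)))))), not yet normal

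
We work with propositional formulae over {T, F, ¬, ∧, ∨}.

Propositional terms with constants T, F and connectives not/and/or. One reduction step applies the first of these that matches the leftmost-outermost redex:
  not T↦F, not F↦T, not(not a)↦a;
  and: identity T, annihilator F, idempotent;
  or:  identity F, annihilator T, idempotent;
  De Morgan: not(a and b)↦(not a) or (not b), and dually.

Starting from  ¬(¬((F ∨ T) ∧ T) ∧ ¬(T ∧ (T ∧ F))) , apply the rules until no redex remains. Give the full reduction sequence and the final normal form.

  start: ¬(¬((F ∨ T) ∧ T) ∧ ¬(T ∧ (T ∧ F)))
  →1  ¬¬((F ∨ T) ∧ T) ∨ ¬¬(T ∧ (T ∧ F))
  →2  ((F ∨ T) ∧ T) ∨ ¬¬(T ∧ (T ∧ F))
  →3  (F ∨ T) ∨ ¬¬(T ∧ (T ∧ F))
  →4  T ∨ ¬¬(T ∧ (T ∧ F))
  →5  T

Answer: normal form = T  (in 5 steps)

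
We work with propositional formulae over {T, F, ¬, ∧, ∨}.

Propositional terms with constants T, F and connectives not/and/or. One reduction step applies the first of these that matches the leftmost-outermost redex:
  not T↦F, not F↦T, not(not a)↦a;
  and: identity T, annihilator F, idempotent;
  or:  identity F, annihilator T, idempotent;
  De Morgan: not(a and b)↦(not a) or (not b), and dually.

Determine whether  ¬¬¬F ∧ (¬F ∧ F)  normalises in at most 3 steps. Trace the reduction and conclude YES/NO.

Answer: NO — after 3 steps the term is ¬F ∧ F, not yet normal

Working:
  start: ¬¬¬F ∧ (¬F ∧ F)
  step 1: ¬F ∧ (¬F ∧ F)
  step 2: T ∧ (¬F ∧ F)
  step 3: ¬F ∧ F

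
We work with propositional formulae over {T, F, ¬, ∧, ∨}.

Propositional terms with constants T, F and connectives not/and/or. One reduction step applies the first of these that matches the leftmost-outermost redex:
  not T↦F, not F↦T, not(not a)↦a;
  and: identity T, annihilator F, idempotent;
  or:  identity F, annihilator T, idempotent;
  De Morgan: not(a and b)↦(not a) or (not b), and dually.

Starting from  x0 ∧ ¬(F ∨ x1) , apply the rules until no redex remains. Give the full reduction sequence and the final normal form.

  start: x0 ∧ ¬(F ∨ x1)
  step 1: x0 ∧ (¬F ∧ ¬x1)
  step 2: x0 ∧ (T ∧ ¬x1)
  step 3: x0 ∧ ¬x1

Answer: normal form = x0 ∧ ¬x1  (in 3 steps)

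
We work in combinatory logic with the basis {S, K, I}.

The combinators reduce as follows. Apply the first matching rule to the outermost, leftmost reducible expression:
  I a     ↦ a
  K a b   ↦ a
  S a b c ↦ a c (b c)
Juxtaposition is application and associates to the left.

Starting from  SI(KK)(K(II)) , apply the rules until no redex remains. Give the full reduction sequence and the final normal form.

  start: SI(KK)(K(II))
  step 1: I(K(II))(KK(K(II)))
  step 2: K(II)(KK(K(II)))
  step 3: II
  step 4: I

Answer: normal form = I  (in 4 steps)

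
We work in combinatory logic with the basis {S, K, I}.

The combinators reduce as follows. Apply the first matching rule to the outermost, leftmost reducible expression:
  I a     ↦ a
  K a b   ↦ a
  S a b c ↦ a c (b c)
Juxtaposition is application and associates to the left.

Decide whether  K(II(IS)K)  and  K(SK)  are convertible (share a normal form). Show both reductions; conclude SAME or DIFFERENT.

Term A:
  start: K(II(IS)K)
  →1  K(I(IS)K)
  →2  K(ISK)
  →3  K(SK)

Term B:
  start: K(SK)

Answer: SAME — A ⇓ K(SK), B ⇓ K(SK)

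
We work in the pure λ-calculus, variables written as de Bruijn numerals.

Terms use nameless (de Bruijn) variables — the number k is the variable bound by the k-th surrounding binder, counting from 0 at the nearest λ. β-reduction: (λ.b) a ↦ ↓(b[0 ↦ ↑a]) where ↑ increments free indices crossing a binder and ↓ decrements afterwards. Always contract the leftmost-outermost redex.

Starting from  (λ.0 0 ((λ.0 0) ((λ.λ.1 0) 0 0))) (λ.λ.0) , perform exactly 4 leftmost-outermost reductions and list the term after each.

Answer: after 4 steps: (λ.λ.1 0) (λ.λ.0) (λ.λ.0) ((λ.λ.1 0) (λ.λ.0) (λ.λ.0))

Derivation:
  start: (λ.0 0 ((λ.0 0) ((λ.λ.1 0) 0 0))) (λ.λ.0)
  step 1: (λ.λ.0) (λ.λ.0) ((λ.0 0) ((λ.λ.1 0) (λ.λ.0) (λ.λ.0)))
  step 2: (λ.0) ((λ.0 0) ((λ.λ.1 0) (λ.λ.0) (λ.λ.0)))
  step 3: (λ.0 0) ((λ.λ.1 0) (λ.λ.0) (λ.λ.0))
  step 4: (λ.λ.1 0) (λ.λ.0) (λ.λ.0) ((λ.λ.1 0) (λ.λ.0) (λ.λ.0))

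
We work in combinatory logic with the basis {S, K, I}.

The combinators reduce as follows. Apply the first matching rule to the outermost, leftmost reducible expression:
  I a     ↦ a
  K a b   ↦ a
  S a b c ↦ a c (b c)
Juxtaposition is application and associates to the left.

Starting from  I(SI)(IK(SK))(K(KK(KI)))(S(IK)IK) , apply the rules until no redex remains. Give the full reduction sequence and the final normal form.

  start: I(SI)(IK(SK))(K(KK(KI)))(S(IK)IK)
  →1  SI(IK(SK))(K(KK(KI)))(S(IK)IK)
  →2  I(K(KK(KI)))(IK(SK)(K(KK(KI))))(S(IK)IK)
  →3  K(KK(KI))(IK(SK)(K(KK(KI))))(S(IK)IK)
  →4  KK(KI)(S(IK)IK)
  →5  K(S(IK)IK)
  →6  K(IKK(IK))
  →7  K(KK(IK))
  →8  KK

Answer: normal form = KK  (in 8 steps)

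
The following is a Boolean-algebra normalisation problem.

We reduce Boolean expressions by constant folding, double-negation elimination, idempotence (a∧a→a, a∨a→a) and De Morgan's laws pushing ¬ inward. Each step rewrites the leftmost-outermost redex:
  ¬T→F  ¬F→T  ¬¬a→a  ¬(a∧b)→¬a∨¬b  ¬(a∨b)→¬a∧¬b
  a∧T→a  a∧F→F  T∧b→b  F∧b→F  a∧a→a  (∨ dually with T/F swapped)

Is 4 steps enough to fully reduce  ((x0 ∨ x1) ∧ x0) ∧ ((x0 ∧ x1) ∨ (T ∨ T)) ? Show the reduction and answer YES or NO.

Answer: YES — reaches normal form (x0 ∨ x1) ∧ x0 in 3 ≤ 4 steps

Derivation:
  start: ((x0 ∨ x1) ∧ x0) ∧ ((x0 ∧ x1) ∨ (T ∨ T))
  →1  ((x0 ∨ x1) ∧ x0) ∧ ((x0 ∧ x1) ∨ T)
  →2  ((x0 ∨ x1) ∧ x0) ∧ T
  →3  (x0 ∨ x1) ∧ x0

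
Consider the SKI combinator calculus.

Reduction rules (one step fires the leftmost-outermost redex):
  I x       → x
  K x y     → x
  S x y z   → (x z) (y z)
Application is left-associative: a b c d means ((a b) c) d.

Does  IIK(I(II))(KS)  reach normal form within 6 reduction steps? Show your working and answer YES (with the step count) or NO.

  start: IIK(I(II))(KS)
  step 1: IK(I(II))(KS)
  step 2: K(I(II))(KS)
  step 3: I(II)
  step 4: II
  step 5: I

Answer: YES — reaches normal form I in 5 ≤ 6 steps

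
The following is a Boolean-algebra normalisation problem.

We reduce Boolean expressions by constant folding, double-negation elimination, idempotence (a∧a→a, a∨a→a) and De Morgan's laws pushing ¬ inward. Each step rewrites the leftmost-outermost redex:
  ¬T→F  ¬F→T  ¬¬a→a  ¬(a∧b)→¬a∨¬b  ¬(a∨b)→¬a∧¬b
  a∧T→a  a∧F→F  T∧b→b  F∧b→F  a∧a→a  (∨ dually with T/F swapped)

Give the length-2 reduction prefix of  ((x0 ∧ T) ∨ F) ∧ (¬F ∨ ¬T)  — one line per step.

  start: ((x0 ∧ T) ∨ F) ∧ (¬F ∨ ¬T)
  step 1: (x0 ∧ T) ∧ (¬F ∨ ¬T)
  step 2: x0 ∧ (¬F ∨ ¬T)

Answer: after 2 steps: x0 ∧ (¬F ∨ ¬T)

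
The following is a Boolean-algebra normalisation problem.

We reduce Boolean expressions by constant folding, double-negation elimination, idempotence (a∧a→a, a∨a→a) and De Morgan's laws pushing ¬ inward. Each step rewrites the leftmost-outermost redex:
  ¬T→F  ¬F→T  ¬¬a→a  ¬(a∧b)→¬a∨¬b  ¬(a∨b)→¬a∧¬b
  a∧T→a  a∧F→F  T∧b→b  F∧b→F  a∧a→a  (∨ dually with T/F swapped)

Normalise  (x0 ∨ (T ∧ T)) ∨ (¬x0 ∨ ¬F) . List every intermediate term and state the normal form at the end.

Answer: normal form = T  (in 3 steps)

Working:
  start: (x0 ∨ (T ∧ T)) ∨ (¬x0 ∨ ¬F)
  →1  (x0 ∨ T) ∨ (¬x0 ∨ ¬F)
  →2  T ∨ (¬x0 ∨ ¬F)
  →3  T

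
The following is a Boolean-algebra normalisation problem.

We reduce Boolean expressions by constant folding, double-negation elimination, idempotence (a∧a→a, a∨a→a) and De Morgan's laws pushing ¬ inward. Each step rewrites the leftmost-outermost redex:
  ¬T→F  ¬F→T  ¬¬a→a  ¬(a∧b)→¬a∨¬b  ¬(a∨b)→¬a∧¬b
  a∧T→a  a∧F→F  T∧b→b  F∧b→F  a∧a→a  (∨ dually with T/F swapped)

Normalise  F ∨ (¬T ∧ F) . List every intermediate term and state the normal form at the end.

Answer: normal form = F  (in 2 steps)

Working:
  start: F ∨ (¬T ∧ F)
  [1] ¬T ∧ F
  [2] F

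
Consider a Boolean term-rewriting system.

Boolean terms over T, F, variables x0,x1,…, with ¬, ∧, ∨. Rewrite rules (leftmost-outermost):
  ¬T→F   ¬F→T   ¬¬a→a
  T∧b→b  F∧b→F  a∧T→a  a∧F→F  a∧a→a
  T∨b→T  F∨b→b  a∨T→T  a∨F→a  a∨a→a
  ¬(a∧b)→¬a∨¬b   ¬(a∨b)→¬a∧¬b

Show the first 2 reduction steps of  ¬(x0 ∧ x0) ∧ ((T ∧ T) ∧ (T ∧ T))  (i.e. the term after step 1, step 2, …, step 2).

  start: ¬(x0 ∧ x0) ∧ ((T ∧ T) ∧ (T ∧ T))
  →1  (¬x0 ∨ ¬x0) ∧ ((T ∧ T) ∧ (T ∧ T))
  →2  ¬x0 ∧ ((T ∧ T) ∧ (T ∧ T))

Answer: after 2 steps: ¬x0 ∧ ((T ∧ T) ∧ (T ∧ T))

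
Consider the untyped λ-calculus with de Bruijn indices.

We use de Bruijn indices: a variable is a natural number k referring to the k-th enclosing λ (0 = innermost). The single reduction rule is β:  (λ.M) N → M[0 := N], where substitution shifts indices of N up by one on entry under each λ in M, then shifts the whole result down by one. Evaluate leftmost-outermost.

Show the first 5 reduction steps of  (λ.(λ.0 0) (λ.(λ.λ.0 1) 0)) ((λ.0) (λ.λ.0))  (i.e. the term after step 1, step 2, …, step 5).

Answer: after 5 steps: λ.0 (λ.λ.0 1)

Derivation:
  start: (λ.(λ.0 0) (λ.(λ.λ.0 1) 0)) ((λ.0) (λ.λ.0))
  step 1: (λ.0 0) (λ.(λ.λ.0 1) 0)
  step 2: (λ.(λ.λ.0 1) 0) (λ.(λ.λ.0 1) 0)
  step 3: (λ.λ.0 1) (λ.(λ.λ.0 1) 0)
  step 4: λ.0 (λ.(λ.λ.0 1) 0)
  step 5: λ.0 (λ.λ.0 1)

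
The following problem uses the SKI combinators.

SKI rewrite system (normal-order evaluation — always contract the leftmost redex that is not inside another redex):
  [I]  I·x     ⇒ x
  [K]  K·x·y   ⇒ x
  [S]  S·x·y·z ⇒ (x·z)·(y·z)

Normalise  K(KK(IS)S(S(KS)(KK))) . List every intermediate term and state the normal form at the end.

Answer: normal form = KS  (in 2 steps)

Reduction:
  start: K(KK(IS)S(S(KS)(KK)))
  step 1: K(KS(S(KS)(KK)))
  step 2: KS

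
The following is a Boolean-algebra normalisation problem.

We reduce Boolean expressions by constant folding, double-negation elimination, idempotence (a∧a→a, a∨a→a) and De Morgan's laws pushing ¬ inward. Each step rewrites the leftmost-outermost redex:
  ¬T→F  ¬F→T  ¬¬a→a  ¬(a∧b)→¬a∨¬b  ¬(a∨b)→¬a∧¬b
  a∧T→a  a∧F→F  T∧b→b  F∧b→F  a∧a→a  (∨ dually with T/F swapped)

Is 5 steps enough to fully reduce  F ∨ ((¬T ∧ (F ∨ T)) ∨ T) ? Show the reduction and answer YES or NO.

Answer: YES — reaches normal form T in 2 ≤ 5 steps

Derivation:
  start: F ∨ ((¬T ∧ (F ∨ T)) ∨ T)
  →1  (¬T ∧ (F ∨ T)) ∨ T
  →2  T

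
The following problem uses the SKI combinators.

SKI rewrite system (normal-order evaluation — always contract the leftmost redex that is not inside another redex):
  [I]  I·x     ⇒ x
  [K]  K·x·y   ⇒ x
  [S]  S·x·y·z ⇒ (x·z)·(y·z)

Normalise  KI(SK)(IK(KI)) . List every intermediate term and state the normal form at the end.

Answer: normal form = K(KI)  (in 3 steps)

Reduction:
  start: KI(SK)(IK(KI))
  →1  I(IK(KI))
  →2  IK(KI)
  →3  K(KI)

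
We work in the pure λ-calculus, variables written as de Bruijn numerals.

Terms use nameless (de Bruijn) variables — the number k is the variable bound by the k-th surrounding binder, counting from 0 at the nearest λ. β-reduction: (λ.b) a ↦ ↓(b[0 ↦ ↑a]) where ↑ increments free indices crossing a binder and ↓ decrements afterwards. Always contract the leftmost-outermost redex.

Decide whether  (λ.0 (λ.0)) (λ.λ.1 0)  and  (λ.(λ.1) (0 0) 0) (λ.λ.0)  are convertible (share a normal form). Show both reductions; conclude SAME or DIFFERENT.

Term A:
  start: (λ.0 (λ.0)) (λ.λ.1 0)
  step 1: (λ.λ.1 0) (λ.0)
  step 2: λ.(λ.0) 0
  step 3: λ.0

Term B:
  start: (λ.(λ.1) (0 0) 0) (λ.λ.0)
  step 1: (λ.λ.λ.0) ((λ.λ.0) (λ.λ.0)) (λ.λ.0)
  step 2: (λ.λ.0) (λ.λ.0)
  step 3: λ.0

Answer: SAME — A ⇓ λ.0, B ⇓ λ.0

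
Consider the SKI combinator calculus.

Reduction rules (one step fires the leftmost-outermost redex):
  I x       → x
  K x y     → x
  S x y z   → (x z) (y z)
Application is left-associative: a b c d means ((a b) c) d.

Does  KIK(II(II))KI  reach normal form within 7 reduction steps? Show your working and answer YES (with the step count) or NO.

Answer: YES — reaches normal form KI in 6 ≤ 7 steps

Working:
  start: KIK(II(II))KI
  step 1: I(II(II))KI
  step 2: II(II)KI
  step 3: I(II)KI
  step 4: IIKI
  step 5: IKI
  step 6: KI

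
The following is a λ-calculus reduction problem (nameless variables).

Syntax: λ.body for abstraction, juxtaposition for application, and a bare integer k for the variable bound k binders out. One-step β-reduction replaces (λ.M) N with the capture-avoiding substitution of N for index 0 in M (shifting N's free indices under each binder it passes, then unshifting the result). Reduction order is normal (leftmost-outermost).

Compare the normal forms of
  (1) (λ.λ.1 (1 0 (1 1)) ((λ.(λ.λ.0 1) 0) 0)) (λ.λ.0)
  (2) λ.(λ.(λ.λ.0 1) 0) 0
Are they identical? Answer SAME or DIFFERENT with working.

Answer: SAME — A ⇓ λ.λ.0 1, B ⇓ λ.λ.0 1

Reduction:
Term A:
  start: (λ.λ.1 (1 0 (1 1)) ((λ.(λ.λ.0 1) 0) 0)) (λ.λ.0)
  →1  λ.(λ.λ.0) ((λ.λ.0) 0 ((λ.λ.0) (λ.λ.0))) ((λ.(λ.λ.0 1) 0) 0)
  →2  λ.(λ.0) ((λ.(λ.λ.0 1) 0) 0)
  →3  λ.(λ.(λ.λ.0 1) 0) 0
  →4  λ.(λ.λ.0 1) 0
  →5  λ.λ.0 1

Term B:
  start: λ.(λ.(λ.λ.0 1) 0) 0
  →1  λ.(λ.λ.0 1) 0
  →2  λ.λ.0 1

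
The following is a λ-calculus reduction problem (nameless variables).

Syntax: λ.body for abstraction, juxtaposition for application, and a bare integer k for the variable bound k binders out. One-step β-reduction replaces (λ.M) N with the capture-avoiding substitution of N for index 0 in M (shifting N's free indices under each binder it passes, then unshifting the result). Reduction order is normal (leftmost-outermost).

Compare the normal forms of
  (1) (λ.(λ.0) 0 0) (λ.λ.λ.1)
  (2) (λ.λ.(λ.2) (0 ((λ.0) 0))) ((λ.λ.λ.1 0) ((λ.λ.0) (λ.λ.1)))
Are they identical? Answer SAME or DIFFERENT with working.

Answer: DIFFERENT — A ⇓ λ.λ.1, B ⇓ λ.λ.λ.1 0

Derivation:
Term A:
  start: (λ.(λ.0) 0 0) (λ.λ.λ.1)
  step 1: (λ.0) (λ.λ.λ.1) (λ.λ.λ.1)
  step 2: (λ.λ.λ.1) (λ.λ.λ.1)
  step 3: λ.λ.1

Term B:
  start: (λ.λ.(λ.2) (0 ((λ.0) 0))) ((λ.λ.λ.1 0) ((λ.λ.0) (λ.λ.1)))
  step 1: λ.(λ.(λ.λ.λ.1 0) ((λ.λ.0) (λ.λ.1))) (0 ((λ.0) 0))
  step 2: λ.(λ.λ.λ.1 0) ((λ.λ.0) (λ.λ.1))
  step 3: λ.λ.λ.1 0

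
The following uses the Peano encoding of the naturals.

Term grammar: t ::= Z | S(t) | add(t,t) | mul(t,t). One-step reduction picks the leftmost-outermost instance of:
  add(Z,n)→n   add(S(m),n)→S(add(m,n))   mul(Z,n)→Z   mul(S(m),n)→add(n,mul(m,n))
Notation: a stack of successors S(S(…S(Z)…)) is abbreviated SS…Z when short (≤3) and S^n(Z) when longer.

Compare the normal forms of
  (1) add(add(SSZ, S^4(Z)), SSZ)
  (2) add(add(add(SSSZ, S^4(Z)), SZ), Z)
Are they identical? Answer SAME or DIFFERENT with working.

Term A:
  start: add(add(SSZ, S^4(Z)), SSZ)
  [1] add(S(add(SZ, S^4(Z))), SSZ)
  [2] S(add(add(SZ, S^4(Z)), SSZ))
  [3] S(add(S(add(Z, S^4(Z))), SSZ))
  [4] S(S(add(add(Z, S^4(Z)), SSZ)))
  [5] S(S(add(S^4(Z), SSZ)))
  [6] S(S(S(add(SSSZ, SSZ))))
  [7] S(S(S(S(add(SSZ, SSZ)))))
  [8] S(S(S(S(S(add(SZ, SSZ))))))
  [9] S(S(S(S(S(S(add(Z, SSZ)))))))
  [10] S^8(Z)

Term B:
  start: add(add(add(SSSZ, S^4(Z)), SZ), Z)
  [1] add(add(S(add(SSZ, S^4(Z))), SZ), Z)
  [2] add(S(add(add(SSZ, S^4(Z)), SZ)), Z)
  [3] S(add(add(add(SSZ, S^4(Z)), SZ), Z))
  [4] S(add(add(S(add(SZ, S^4(Z))), SZ), Z))
  [5] S(add(S(add(add(SZ, S^4(Z)), SZ)), Z))
  [6] S(S(add(add(add(SZ, S^4(Z)), SZ), Z)))
  [7] S(S(add(add(S(add(Z, S^4(Z))), SZ), Z)))
  [8] S(S(add(S(add(add(Z, S^4(Z)), SZ)), Z)))
  [9] S(S(S(add(add(add(Z, S^4(Z)), SZ), Z))))
  [10] S(S(S(add(add(S^4(Z), SZ), Z))))
  [11] S(S(S(add(S(add(SSSZ, SZ)), Z))))
  [12] S(S(S(S(add(add(SSSZ, SZ), Z)))))
  [13] S(S(S(S(add(S(add(SSZ, SZ)), Z)))))
  [14] S(S(S(S(S(add(add(SSZ, SZ), Z))))))
  [15] S(S(S(S(S(add(S(add(SZ, SZ)), Z))))))
  [16] S(S(S(S(S(S(add(add(SZ, SZ), Z)))))))
  [17] S(S(S(S(S(S(add(S(add(Z, SZ)), Z)))))))
  [18] S(S(S(S(S(S(S(add(add(Z, SZ), Z))))))))
  [19] S(S(S(S(S(S(S(add(SZ, Z))))))))
  [20] S(S(S(S(S(S(S(S(add(Z, Z)))))))))
  [21] S^8(Z)

Answer: SAME — A ⇓ S^8(Z), B ⇓ S^8(Z)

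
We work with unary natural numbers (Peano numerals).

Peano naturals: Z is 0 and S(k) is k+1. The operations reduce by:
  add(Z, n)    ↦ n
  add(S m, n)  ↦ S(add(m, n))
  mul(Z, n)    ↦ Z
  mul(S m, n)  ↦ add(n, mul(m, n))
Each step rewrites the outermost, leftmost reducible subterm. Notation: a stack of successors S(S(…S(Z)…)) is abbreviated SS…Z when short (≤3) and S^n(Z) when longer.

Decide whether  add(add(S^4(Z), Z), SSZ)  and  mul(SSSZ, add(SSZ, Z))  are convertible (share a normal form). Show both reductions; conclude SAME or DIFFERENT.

Answer: SAME — A ⇓ S^6(Z), B ⇓ S^6(Z)

Reduction:
Term A:
  start: add(add(S^4(Z), Z), SSZ)
  [1] add(S(add(SSSZ, Z)), SSZ)
  [2] S(add(add(SSSZ, Z), SSZ))
  [3] S(add(S(add(SSZ, Z)), SSZ))
  [4] S(S(add(add(SSZ, Z), SSZ)))
  [5] S(S(add(S(add(SZ, Z)), SSZ)))
  [6] S(S(S(add(add(SZ, Z), SSZ))))
  [7] S(S(S(add(S(add(Z, Z)), SSZ))))
  [8] S(S(S(S(add(add(Z, Z), SSZ)))))
  [9] S(S(S(S(add(Z, SSZ)))))
  [10] S^6(Z)

Term B:
  start: mul(SSSZ, add(SSZ, Z))
  [1] add(add(SSZ, Z), mul(SSZ, add(SSZ, Z)))
  [2] add(S(add(SZ, Z)), mul(SSZ, add(SSZ, Z)))
  [3] S(add(add(SZ, Z), mul(SSZ, add(SSZ, Z))))
  [4] S(add(S(add(Z, Z)), mul(SSZ, add(SSZ, Z))))
  [5] S(S(add(add(Z, Z), mul(SSZ, add(SSZ, Z)))))
  [6] S(S(add(Z, mul(SSZ, add(SSZ, Z)))))
  [7] S(S(mul(SSZ, add(SSZ, Z))))
  [8] S(S(add(add(SSZ, Z), mul(SZ, add(SSZ, Z)))))
  [9] S(S(add(S(add(SZ, Z)), mul(SZ, add(SSZ, Z)))))
  [10] S(S(S(add(add(SZ, Z), mul(SZ, add(SSZ, Z))))))
  [11] S(S(S(add(S(add(Z, Z)), mul(SZ, add(SSZ, Z))))))
  [12] S(S(S(S(add(add(Z, Z), mul(SZ, add(SSZ, Z)))))))
  [13] S(S(S(S(add(Z, mul(SZ, add(SSZ, Z)))))))
  [14] S(S(S(S(mul(SZ, add(SSZ, Z))))))
  [15] S(S(S(S(add(add(SSZ, Z), mul(Z, add(SSZ, Z)))))))
  [16] S(S(S(S(add(S(add(SZ, Z)), mul(Z, add(SSZ, Z)))))))
  [17] S(S(S(S(S(add(add(SZ, Z), mul(Z, add(SSZ, Z))))))))
  [18] S(S(S(S(S(add(S(add(Z, Z)), mul(Z, add(SSZ, Z))))))))
  [19] S(S(S(S(S(S(add(add(Z, Z), mul(Z, add(SSZ, Z)))))))))
  [20] S(S(S(S(S(S(add(Z, mul(Z, add(SSZ, Z)))))))))
  [21] S(S(S(S(S(S(mul(Z, add(SSZ, Z))))))))
  [22] S^6(Z)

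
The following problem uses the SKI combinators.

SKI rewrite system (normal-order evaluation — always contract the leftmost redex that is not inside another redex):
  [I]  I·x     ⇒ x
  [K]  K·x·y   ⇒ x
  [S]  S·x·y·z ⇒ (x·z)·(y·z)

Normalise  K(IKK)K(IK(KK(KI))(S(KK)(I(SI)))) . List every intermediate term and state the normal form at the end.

Answer: normal form = K  (in 3 steps)

Derivation:
  start: K(IKK)K(IK(KK(KI))(S(KK)(I(SI))))
  [1] IKK(IK(KK(KI))(S(KK)(I(SI))))
  [2] KK(IK(KK(KI))(S(KK)(I(SI))))
  [3] K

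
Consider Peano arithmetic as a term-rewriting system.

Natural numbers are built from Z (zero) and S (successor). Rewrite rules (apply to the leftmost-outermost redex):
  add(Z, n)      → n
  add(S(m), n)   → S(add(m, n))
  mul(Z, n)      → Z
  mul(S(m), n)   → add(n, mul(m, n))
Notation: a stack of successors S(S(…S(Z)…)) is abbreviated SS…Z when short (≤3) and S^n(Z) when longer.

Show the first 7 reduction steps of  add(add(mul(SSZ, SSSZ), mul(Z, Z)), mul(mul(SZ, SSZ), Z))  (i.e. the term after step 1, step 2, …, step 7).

  start: add(add(mul(SSZ, SSSZ), mul(Z, Z)), mul(mul(SZ, SSZ), Z))
  step 1: add(add(add(SSSZ, mul(SZ, SSSZ)), mul(Z, Z)), mul(mul(SZ, SSZ), Z))
  step 2: add(add(S(add(SSZ, mul(SZ, SSSZ))), mul(Z, Z)), mul(mul(SZ, SSZ), Z))
  step 3: add(S(add(add(SSZ, mul(SZ, SSSZ)), mul(Z, Z))), mul(mul(SZ, SSZ), Z))
  step 4: S(add(add(add(SSZ, mul(SZ, SSSZ)), mul(Z, Z)), mul(mul(SZ, SSZ), Z)))
  step 5: S(add(add(S(add(SZ, mul(SZ, SSSZ))), mul(Z, Z)), mul(mul(SZ, SSZ), Z)))
  step 6: S(add(S(add(add(SZ, mul(SZ, SSSZ)), mul(Z, Z))), mul(mul(SZ, SSZ), Z)))
  step 7: S(S(add(add(add(SZ, mul(SZ, SSSZ)), mul(Z, Z)), mul(mul(SZ, SSZ), Z))))

Answer: after 7 steps: S(S(add(add(add(SZ, mul(SZ, SSSZ)), mul(Z, Z)), mul(mul(SZ, SSZ), Z))))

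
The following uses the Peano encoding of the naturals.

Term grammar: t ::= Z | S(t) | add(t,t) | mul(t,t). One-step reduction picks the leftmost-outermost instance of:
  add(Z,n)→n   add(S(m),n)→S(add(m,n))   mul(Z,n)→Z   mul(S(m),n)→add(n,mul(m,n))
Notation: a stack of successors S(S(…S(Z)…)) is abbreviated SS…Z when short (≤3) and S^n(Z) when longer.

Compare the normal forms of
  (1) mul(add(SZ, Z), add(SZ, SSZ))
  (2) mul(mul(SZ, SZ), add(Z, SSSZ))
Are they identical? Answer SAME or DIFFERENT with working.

Answer: SAME — A ⇓ SSSZ, B ⇓ SSSZ

Working:
Term A:
  start: mul(add(SZ, Z), add(SZ, SSZ))
  step 1: mul(S(add(Z, Z)), add(SZ, SSZ))
  step 2: add(add(SZ, SSZ), mul(add(Z, Z), add(SZ, SSZ)))
  step 3: add(S(add(Z, SSZ)), mul(add(Z, Z), add(SZ, SSZ)))
  step 4: S(add(add(Z, SSZ), mul(add(Z, Z), add(SZ, SSZ))))
  step 5: S(add(SSZ, mul(add(Z, Z), add(SZ, SSZ))))
  step 6: S(S(add(SZ, mul(add(Z, Z), add(SZ, SSZ)))))
  step 7: S(S(S(add(Z, mul(add(Z, Z), add(SZ, SSZ))))))
  step 8: S(S(S(mul(add(Z, Z), add(SZ, SSZ)))))
  step 9: S(S(S(mul(Z, add(SZ, SSZ)))))
  step 10: SSSZ

Term B:
  start: mul(mul(SZ, SZ), add(Z, SSSZ))
  step 1: mul(add(SZ, mul(Z, SZ)), add(Z, SSSZ))
  step 2: mul(S(add(Z, mul(Z, SZ))), add(Z, SSSZ))
  step 3: add(add(Z, SSSZ), mul(add(Z, mul(Z, SZ)), add(Z, SSSZ)))
  step 4: add(SSSZ, mul(add(Z, mul(Z, SZ)), add(Z, SSSZ)))
  step 5: S(add(SSZ, mul(add(Z, mul(Z, SZ)), add(Z, SSSZ))))
  step 6: S(S(add(SZ, mul(add(Z, mul(Z, SZ)), add(Z, SSSZ)))))
  step 7: S(S(S(add(Z, mul(add(Z, mul(Z, SZ)), add(Z, SSSZ))))))
  step 8: S(S(S(mul(add(Z, mul(Z, SZ)), add(Z, SSSZ)))))
  step 9: S(S(S(mul(mul(Z, SZ), add(Z, SSSZ)))))
  step 10: S(S(S(mul(Z, add(Z, SSSZ)))))
  step 11: SSSZ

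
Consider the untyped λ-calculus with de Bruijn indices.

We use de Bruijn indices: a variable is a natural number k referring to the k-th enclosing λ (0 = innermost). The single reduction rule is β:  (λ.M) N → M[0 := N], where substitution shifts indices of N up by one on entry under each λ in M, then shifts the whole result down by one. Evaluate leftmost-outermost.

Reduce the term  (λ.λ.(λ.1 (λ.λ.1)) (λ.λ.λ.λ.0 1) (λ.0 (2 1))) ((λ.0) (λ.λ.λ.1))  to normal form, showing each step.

  start: (λ.λ.(λ.1 (λ.λ.1)) (λ.λ.λ.λ.0 1) (λ.0 (2 1))) ((λ.0) (λ.λ.λ.1))
  step 1: λ.(λ.1 (λ.λ.1)) (λ.λ.λ.λ.0 1) (λ.0 ((λ.0) (λ.λ.λ.1) 1))
  step 2: λ.0 (λ.λ.1) (λ.0 ((λ.0) (λ.λ.λ.1) 1))
  step 3: λ.0 (λ.λ.1) (λ.0 ((λ.λ.λ.1) 1))
  step 4: λ.0 (λ.λ.1) (λ.0 (λ.λ.1))

Answer: normal form = λ.0 (λ.λ.1) (λ.0 (λ.λ.1))  (in 4 steps)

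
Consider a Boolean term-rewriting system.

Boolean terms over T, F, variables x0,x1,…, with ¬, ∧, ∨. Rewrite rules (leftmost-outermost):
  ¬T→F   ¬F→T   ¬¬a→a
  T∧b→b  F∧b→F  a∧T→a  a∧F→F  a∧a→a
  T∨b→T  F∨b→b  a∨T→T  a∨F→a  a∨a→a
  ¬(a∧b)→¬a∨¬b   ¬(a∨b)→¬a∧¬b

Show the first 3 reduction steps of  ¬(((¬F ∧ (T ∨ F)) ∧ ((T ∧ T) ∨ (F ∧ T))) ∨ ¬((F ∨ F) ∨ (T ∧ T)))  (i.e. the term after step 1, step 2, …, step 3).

Answer: after 3 steps: ((¬¬F ∨ ¬(T ∨ F)) ∨ ¬((T ∧ T) ∨ (F ∧ T))) ∧ ¬¬((F ∨ F) ∨ (T ∧ T))

Derivation:
  start: ¬(((¬F ∧ (T ∨ F)) ∧ ((T ∧ T) ∨ (F ∧ T))) ∨ ¬((F ∨ F) ∨ (T ∧ T)))
  step 1: ¬((¬F ∧ (T ∨ F)) ∧ ((T ∧ T) ∨ (F ∧ T))) ∧ ¬¬((F ∨ F) ∨ (T ∧ T))
  step 2: (¬(¬F ∧ (T ∨ F)) ∨ ¬((T ∧ T) ∨ (F ∧ T))) ∧ ¬¬((F ∨ F) ∨ (T ∧ T))
  step 3: ((¬¬F ∨ ¬(T ∨ F)) ∨ ¬((T ∧ T) ∨ (F ∧ T))) ∧ ¬¬((F ∨ F) ∨ (T ∧ T))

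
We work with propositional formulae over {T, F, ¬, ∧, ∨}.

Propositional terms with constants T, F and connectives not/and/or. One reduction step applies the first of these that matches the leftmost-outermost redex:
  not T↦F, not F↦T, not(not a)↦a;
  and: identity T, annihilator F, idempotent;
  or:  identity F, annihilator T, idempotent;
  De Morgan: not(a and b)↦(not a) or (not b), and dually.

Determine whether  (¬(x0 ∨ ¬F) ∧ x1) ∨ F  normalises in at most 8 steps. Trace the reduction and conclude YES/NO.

  start: (¬(x0 ∨ ¬F) ∧ x1) ∨ F
  [1] ¬(x0 ∨ ¬F) ∧ x1
  [2] (¬x0 ∧ ¬¬F) ∧ x1
  [3] (¬x0 ∧ F) ∧ x1
  [4] F ∧ x1
  [5] F

Answer: YES — reaches normal form F in 5 ≤ 8 steps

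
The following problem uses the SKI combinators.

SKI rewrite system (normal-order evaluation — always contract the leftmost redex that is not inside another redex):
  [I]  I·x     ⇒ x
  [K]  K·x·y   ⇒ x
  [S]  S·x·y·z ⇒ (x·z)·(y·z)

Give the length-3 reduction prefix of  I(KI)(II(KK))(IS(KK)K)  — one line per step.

Answer: after 3 steps: IS(KK)K

Derivation:
  start: I(KI)(II(KK))(IS(KK)K)
  →1  KI(II(KK))(IS(KK)K)
  →2  I(IS(KK)K)
  →3  IS(KK)K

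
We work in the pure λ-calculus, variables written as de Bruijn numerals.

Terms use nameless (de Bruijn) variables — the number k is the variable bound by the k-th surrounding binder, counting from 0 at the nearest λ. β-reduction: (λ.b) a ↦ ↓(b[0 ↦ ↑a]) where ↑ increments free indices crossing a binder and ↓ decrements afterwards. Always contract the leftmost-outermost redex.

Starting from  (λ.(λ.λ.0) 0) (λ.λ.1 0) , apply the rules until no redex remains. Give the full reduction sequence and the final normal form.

  start: (λ.(λ.λ.0) 0) (λ.λ.1 0)
  step 1: (λ.λ.0) (λ.λ.1 0)
  step 2: λ.0

Answer: normal form = λ.0  (in 2 steps)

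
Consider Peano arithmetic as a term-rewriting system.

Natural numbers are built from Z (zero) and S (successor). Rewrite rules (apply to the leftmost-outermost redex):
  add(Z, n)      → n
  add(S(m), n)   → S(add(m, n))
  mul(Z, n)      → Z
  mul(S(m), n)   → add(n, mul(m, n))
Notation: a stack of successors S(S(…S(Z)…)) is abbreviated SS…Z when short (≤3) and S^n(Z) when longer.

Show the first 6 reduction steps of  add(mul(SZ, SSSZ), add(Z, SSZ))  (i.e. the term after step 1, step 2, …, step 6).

Answer: after 6 steps: S(S(add(S(add(Z, mul(Z, SSSZ))), add(Z, SSZ))))

Reduction:
  start: add(mul(SZ, SSSZ), add(Z, SSZ))
  →1  add(add(SSSZ, mul(Z, SSSZ)), add(Z, SSZ))
  →2  add(S(add(SSZ, mul(Z, SSSZ))), add(Z, SSZ))
  →3  S(add(add(SSZ, mul(Z, SSSZ)), add(Z, SSZ)))
  →4  S(add(S(add(SZ, mul(Z, SSSZ))), add(Z, SSZ)))
  →5  S(S(add(add(SZ, mul(Z, SSSZ)), add(Z, SSZ))))
  →6  S(S(add(S(add(Z, mul(Z, SSSZ))), add(Z, SSZ))))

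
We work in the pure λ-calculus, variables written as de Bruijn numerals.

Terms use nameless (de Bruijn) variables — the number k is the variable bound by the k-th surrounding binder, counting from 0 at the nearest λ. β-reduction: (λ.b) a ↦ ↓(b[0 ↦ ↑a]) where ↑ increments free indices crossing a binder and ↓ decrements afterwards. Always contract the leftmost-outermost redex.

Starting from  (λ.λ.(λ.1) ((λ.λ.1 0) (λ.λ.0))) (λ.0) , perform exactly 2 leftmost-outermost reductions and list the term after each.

  start: (λ.λ.(λ.1) ((λ.λ.1 0) (λ.λ.0))) (λ.0)
  [1] λ.(λ.1) ((λ.λ.1 0) (λ.λ.0))
  [2] λ.0

Answer: after 2 steps: λ.0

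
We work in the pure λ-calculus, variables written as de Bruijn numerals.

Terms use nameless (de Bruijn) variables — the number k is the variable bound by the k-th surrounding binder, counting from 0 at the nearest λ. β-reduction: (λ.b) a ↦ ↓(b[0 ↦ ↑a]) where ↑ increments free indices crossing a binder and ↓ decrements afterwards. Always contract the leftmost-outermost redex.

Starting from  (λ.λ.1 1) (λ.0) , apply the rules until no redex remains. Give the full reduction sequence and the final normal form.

Answer: normal form = λ.λ.0  (in 2 steps)

Reduction:
  start: (λ.λ.1 1) (λ.0)
  step 1: λ.(λ.0) (λ.0)
  step 2: λ.λ.0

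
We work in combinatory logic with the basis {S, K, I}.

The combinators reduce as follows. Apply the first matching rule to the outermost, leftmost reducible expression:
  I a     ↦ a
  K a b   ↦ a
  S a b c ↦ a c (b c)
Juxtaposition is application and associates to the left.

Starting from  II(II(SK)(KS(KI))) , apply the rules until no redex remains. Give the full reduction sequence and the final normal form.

  start: II(II(SK)(KS(KI)))
  →1  I(II(SK)(KS(KI)))
  →2  II(SK)(KS(KI))
  →3  I(SK)(KS(KI))
  →4  SK(KS(KI))
  →5  SKS

Answer: normal form = SKS  (in 5 steps)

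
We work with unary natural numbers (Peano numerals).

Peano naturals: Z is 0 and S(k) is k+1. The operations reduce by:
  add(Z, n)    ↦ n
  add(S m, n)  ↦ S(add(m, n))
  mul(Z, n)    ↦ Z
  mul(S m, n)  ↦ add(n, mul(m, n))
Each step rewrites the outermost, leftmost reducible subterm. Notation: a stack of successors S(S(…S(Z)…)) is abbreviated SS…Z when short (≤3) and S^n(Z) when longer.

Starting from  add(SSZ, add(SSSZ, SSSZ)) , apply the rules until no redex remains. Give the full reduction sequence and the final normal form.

Answer: normal form = S^8(Z)  (in 7 steps)

Derivation:
  start: add(SSZ, add(SSSZ, SSSZ))
  [1] S(add(SZ, add(SSSZ, SSSZ)))
  [2] S(S(add(Z, add(SSSZ, SSSZ))))
  [3] S(S(add(SSSZ, SSSZ)))
  [4] S(S(S(add(SSZ, SSSZ))))
  [5] S(S(S(S(add(SZ, SSSZ)))))
  [6] S(S(S(S(S(add(Z, SSSZ))))))
  [7] S^8(Z)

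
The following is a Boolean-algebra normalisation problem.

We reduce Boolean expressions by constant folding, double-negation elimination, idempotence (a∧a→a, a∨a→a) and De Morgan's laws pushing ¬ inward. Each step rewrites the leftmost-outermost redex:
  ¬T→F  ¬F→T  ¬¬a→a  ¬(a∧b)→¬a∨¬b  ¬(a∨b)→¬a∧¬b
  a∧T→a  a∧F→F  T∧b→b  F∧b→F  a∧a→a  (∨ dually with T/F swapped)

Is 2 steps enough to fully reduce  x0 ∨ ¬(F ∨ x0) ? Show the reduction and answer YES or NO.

  start: x0 ∨ ¬(F ∨ x0)
  step 1: x0 ∨ (¬F ∧ ¬x0)
  step 2: x0 ∨ (T ∧ ¬x0)

Answer: NO — after 2 steps the term is x0 ∨ (T ∧ ¬x0), not yet normal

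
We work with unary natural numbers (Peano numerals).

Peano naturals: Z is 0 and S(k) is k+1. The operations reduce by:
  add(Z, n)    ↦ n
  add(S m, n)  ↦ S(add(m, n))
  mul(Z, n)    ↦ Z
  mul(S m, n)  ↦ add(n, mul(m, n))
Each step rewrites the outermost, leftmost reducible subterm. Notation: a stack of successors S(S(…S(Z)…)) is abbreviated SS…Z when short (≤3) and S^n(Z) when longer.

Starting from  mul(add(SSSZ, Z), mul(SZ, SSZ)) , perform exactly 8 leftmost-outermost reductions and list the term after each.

  start: mul(add(SSSZ, Z), mul(SZ, SSZ))
  [1] mul(S(add(SSZ, Z)), mul(SZ, SSZ))
  [2] add(mul(SZ, SSZ), mul(add(SSZ, Z), mul(SZ, SSZ)))
  [3] add(add(SSZ, mul(Z, SSZ)), mul(add(SSZ, Z), mul(SZ, SSZ)))
  [4] add(S(add(SZ, mul(Z, SSZ))), mul(add(SSZ, Z), mul(SZ, SSZ)))
  [5] S(add(add(SZ, mul(Z, SSZ)), mul(add(SSZ, Z), mul(SZ, SSZ))))
  [6] S(add(S(add(Z, mul(Z, SSZ))), mul(add(SSZ, Z), mul(SZ, SSZ))))
  [7] S(S(add(add(Z, mul(Z, SSZ)), mul(add(SSZ, Z), mul(SZ, SSZ)))))
  [8] S(S(add(mul(Z, SSZ), mul(add(SSZ, Z), mul(SZ, SSZ)))))

Answer: after 8 steps: S(S(add(mul(Z, SSZ), mul(add(SSZ, Z), mul(SZ, SSZ)))))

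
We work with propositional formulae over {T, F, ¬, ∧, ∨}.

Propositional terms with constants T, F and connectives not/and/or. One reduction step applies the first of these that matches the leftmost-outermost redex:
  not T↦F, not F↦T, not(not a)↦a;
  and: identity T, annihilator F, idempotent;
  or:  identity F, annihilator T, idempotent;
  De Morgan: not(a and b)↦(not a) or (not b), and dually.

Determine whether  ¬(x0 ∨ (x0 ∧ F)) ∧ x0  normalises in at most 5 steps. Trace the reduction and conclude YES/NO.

Answer: YES — reaches normal form ¬x0 ∧ x0 in 5 ≤ 5 steps

Reduction:
  start: ¬(x0 ∨ (x0 ∧ F)) ∧ x0
  [1] (¬x0 ∧ ¬(x0 ∧ F)) ∧ x0
  [2] (¬x0 ∧ (¬x0 ∨ ¬F)) ∧ x0
  [3] (¬x0 ∧ (¬x0 ∨ T)) ∧ x0
  [4] (¬x0 ∧ T) ∧ x0
  [5] ¬x0 ∧ x0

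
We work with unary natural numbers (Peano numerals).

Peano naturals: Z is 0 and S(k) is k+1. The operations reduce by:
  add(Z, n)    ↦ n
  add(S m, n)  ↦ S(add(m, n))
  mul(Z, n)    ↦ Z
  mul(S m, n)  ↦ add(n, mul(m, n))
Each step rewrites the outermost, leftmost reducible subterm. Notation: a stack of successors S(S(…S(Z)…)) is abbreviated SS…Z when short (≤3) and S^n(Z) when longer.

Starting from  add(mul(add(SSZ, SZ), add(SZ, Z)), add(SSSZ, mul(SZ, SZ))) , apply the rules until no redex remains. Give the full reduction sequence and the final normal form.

  start: add(mul(add(SSZ, SZ), add(SZ, Z)), add(SSSZ, mul(SZ, SZ)))
  [1] add(mul(S(add(SZ, SZ)), add(SZ, Z)), add(SSSZ, mul(SZ, SZ)))
  [2] add(add(add(SZ, Z), mul(add(SZ, SZ), add(SZ, Z))), add(SSSZ, mul(SZ, SZ)))
  [3] add(add(S(add(Z, Z)), mul(add(SZ, SZ), add(SZ, Z))), add(SSSZ, mul(SZ, SZ)))
  [4] add(S(add(add(Z, Z), mul(add(SZ, SZ), add(SZ, Z)))), add(SSSZ, mul(SZ, SZ)))
  [5] S(add(add(add(Z, Z), mul(add(SZ, SZ), add(SZ, Z))), add(SSSZ, mul(SZ, SZ))))
  [6] S(add(add(Z, mul(add(SZ, SZ), add(SZ, Z))), add(SSSZ, mul(SZ, SZ))))
  [7] S(add(mul(add(SZ, SZ), add(SZ, Z)), add(SSSZ, mul(SZ, SZ))))
  [8] S(add(mul(S(add(Z, SZ)), add(SZ, Z)), add(SSSZ, mul(SZ, SZ))))
  [9] S(add(add(add(SZ, Z), mul(add(Z, SZ), add(SZ, Z))), add(SSSZ, mul(SZ, SZ))))
  [10] S(add(add(S(add(Z, Z)), mul(add(Z, SZ), add(SZ, Z))), add(SSSZ, mul(SZ, SZ))))
  [11] S(add(S(add(add(Z, Z), mul(add(Z, SZ), add(SZ, Z)))), add(SSSZ, mul(SZ, SZ))))
  [12] S(S(add(add(add(Z, Z), mul(add(Z, SZ), add(SZ, Z))), add(SSSZ, mul(SZ, SZ)))))
  [13] S(S(add(add(Z, mul(add(Z, SZ), add(SZ, Z))), add(SSSZ, mul(SZ, SZ)))))
  [14] S(S(add(mul(add(Z, SZ), add(SZ, Z)), add(SSSZ, mul(SZ, SZ)))))
  [15] S(S(add(mul(SZ, add(SZ, Z)), add(SSSZ, mul(SZ, SZ)))))
  [16] S(S(add(add(add(SZ, Z), mul(Z, add(SZ, Z))), add(SSSZ, mul(SZ, SZ)))))
  [17] S(S(add(add(S(add(Z, Z)), mul(Z, add(SZ, Z))), add(SSSZ, mul(SZ, SZ)))))
  [18] S(S(add(S(add(add(Z, Z), mul(Z, add(SZ, Z)))), add(SSSZ, mul(SZ, SZ)))))
  [19] S(S(S(add(add(add(Z, Z), mul(Z, add(SZ, Z))), add(SSSZ, mul(SZ, SZ))))))
  [20] S(S(S(add(add(Z, mul(Z, add(SZ, Z))), add(SSSZ, mul(SZ, SZ))))))
  [21] S(S(S(add(mul(Z, add(SZ, Z)), add(SSSZ, mul(SZ, SZ))))))
  [22] S(S(S(add(Z, add(SSSZ, mul(SZ, SZ))))))
  [23] S(S(S(add(SSSZ, mul(SZ, SZ)))))
  [24] S(S(S(S(add(SSZ, mul(SZ, SZ))))))
  [25] S(S(S(S(S(add(SZ, mul(SZ, SZ)))))))
  [26] S(S(S(S(S(S(add(Z, mul(SZ, SZ))))))))
  [27] S(S(S(S(S(S(mul(SZ, SZ)))))))
  [28] S(S(S(S(S(S(add(SZ, mul(Z, SZ))))))))
  [29] S(S(S(S(S(S(S(add(Z, mul(Z, SZ)))))))))
  [30] S(S(S(S(S(S(S(mul(Z, SZ))))))))
  [31] S^7(Z)

Answer: normal form = S^7(Z)  (in 31 steps)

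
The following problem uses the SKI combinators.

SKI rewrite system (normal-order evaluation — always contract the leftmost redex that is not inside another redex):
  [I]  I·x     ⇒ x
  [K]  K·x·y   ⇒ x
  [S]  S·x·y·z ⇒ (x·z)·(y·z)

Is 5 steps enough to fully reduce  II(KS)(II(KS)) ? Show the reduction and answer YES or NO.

Answer: YES — reaches normal form S in 3 ≤ 5 steps

Working:
  start: II(KS)(II(KS))
  →1  I(KS)(II(KS))
  →2  KS(II(KS))
  →3  S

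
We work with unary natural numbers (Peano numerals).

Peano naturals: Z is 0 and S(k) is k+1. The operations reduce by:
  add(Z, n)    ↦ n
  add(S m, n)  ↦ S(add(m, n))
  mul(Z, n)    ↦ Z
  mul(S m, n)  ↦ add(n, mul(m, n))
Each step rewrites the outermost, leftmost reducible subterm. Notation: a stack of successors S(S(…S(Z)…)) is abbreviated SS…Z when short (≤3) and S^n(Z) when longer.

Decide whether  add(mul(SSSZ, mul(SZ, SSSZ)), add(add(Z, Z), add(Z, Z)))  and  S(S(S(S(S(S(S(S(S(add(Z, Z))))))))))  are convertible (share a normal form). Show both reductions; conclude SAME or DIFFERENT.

Answer: SAME — A ⇓ S^9(Z), B ⇓ S^9(Z)

Derivation:
Term A:
  start: add(mul(SSSZ, mul(SZ, SSSZ)), add(add(Z, Z), add(Z, Z)))
  →1  add(add(mul(SZ, SSSZ), mul(SSZ, mul(SZ, SSSZ))), add(add(Z, Z), add(Z, Z)))
  →2  add(add(add(SSSZ, mul(Z, SSSZ)), mul(SSZ, mul(SZ, SSSZ))), add(add(Z, Z), add(Z, Z)))
  →3  add(add(S(add(SSZ, mul(Z, SSSZ))), mul(SSZ, mul(SZ, SSSZ))), add(add(Z, Z), add(Z, Z)))
  →4  add(S(add(add(SSZ, mul(Z, SSSZ)), mul(SSZ, mul(SZ, SSSZ)))), add(add(Z, Z), add(Z, Z)))
  →5  S(add(add(add(SSZ, mul(Z, SSSZ)), mul(SSZ, mul(SZ, SSSZ))), add(add(Z, Z), add(Z, Z))))
  →6  S(add(add(S(add(SZ, mul(Z, SSSZ))), mul(SSZ, mul(SZ, SSSZ))), add(add(Z, Z), add(Z, Z))))
  →7  S(add(S(add(add(SZ, mul(Z, SSSZ)), mul(SSZ, mul(SZ, SSSZ)))), add(add(Z, Z), add(Z, Z))))
  →8  S(S(add(add(add(SZ, mul(Z, SSSZ)), mul(SSZ, mul(SZ, SSSZ))), add(add(Z, Z), add(Z, Z)))))
  →9  S(S(add(add(S(add(Z, mul(Z, SSSZ))), mul(SSZ, mul(SZ, SSSZ))), add(add(Z, Z), add(Z, Z)))))
  →10  S(S(add(S(add(add(Z, mul(Z, SSSZ)), mul(SSZ, mul(SZ, SSSZ)))), add(add(Z, Z), add(Z, Z)))))
  →11  S(S(S(add(add(add(Z, mul(Z, SSSZ)), mul(SSZ, mul(SZ, SSSZ))), add(add(Z, Z), add(Z, Z))))))
  →12  S(S(S(add(add(mul(Z, SSSZ), mul(SSZ, mul(SZ, SSSZ))), add(add(Z, Z), add(Z, Z))))))
  →13  S(S(S(add(add(Z, mul(SSZ, mul(SZ, SSSZ))), add(add(Z, Z), add(Z, Z))))))
  →14  S(S(S(add(mul(SSZ, mul(SZ, SSSZ)), add(add(Z, Z), add(Z, Z))))))
  →15  S(S(S(add(add(mul(SZ, SSSZ), mul(SZ, mul(SZ, SSSZ))), add(add(Z, Z), add(Z, Z))))))
  →16  S(S(S(add(add(add(SSSZ, mul(Z, SSSZ)), mul(SZ, mul(SZ, SSSZ))), add(add(Z, Z), add(Z, Z))))))
  →17  S(S(S(add(add(S(add(SSZ, mul(Z, SSSZ))), mul(SZ, mul(SZ, SSSZ))), add(add(Z, Z), add(Z, Z))))))
  →18  S(S(S(add(S(add(add(SSZ, mul(Z, SSSZ)), mul(SZ, mul(SZ, SSSZ)))), add(add(Z, Z), add(Z, Z))))))
  →19  S(S(S(S(add(add(add(SSZ, mul(Z, SSSZ)), mul(SZ, mul(SZ, SSSZ))), add(add(Z, Z), add(Z, Z)))))))
  →20  S(S(S(S(add(add(S(add(SZ, mul(Z, SSSZ))), mul(SZ, mul(SZ, SSSZ))), add(add(Z, Z), add(Z, Z)))))))
  →21  S(S(S(S(add(S(add(add(SZ, mul(Z, SSSZ)), mul(SZ, mul(SZ, SSSZ)))), add(add(Z, Z), add(Z, Z)))))))
  →22  S(S(S(S(S(add(add(add(SZ, mul(Z, SSSZ)), mul(SZ, mul(SZ, SSSZ))), add(add(Z, Z), add(Z, Z))))))))
  →23  S(S(S(S(S(add(add(S(add(Z, mul(Z, SSSZ))), mul(SZ, mul(SZ, SSSZ))), add(add(Z, Z), add(Z, Z))))))))
  →24  S(S(S(S(S(add(S(add(add(Z, mul(Z, SSSZ)), mul(SZ, mul(SZ, SSSZ)))), add(add(Z, Z), add(Z, Z))))))))
  →25  S(S(S(S(S(S(add(add(add(Z, mul(Z, SSSZ)), mul(SZ, mul(SZ, SSSZ))), add(add(Z, Z), add(Z, Z)))))))))
  →26  S(S(S(S(S(S(add(add(mul(Z, SSSZ), mul(SZ, mul(SZ, SSSZ))), add(add(Z, Z), add(Z, Z)))))))))
  →27  S(S(S(S(S(S(add(add(Z, mul(SZ, mul(SZ, SSSZ))), add(add(Z, Z), add(Z, Z)))))))))
  →28  S(S(S(S(S(S(add(mul(SZ, mul(SZ, SSSZ)), add(add(Z, Z), add(Z, Z)))))))))
  →29  S(S(S(S(S(S(add(add(mul(SZ, SSSZ), mul(Z, mul(SZ, SSSZ))), add(add(Z, Z), add(Z, Z)))))))))
  →30  S(S(S(S(S(S(add(add(add(SSSZ, mul(Z, SSSZ)), mul(Z, mul(SZ, SSSZ))), add(add(Z, Z), add(Z, Z)))))))))
  →31  S(S(S(S(S(S(add(add(S(add(SSZ, mul(Z, SSSZ))), mul(Z, mul(SZ, SSSZ))), add(add(Z, Z), add(Z, Z)))))))))
  →32  S(S(S(S(S(S(add(S(add(add(SSZ, mul(Z, SSSZ)), mul(Z, mul(SZ, SSSZ)))), add(add(Z, Z), add(Z, Z)))))))))
  →33  S(S(S(S(S(S(S(add(add(add(SSZ, mul(Z, SSSZ)), mul(Z, mul(SZ, SSSZ))), add(add(Z, Z), add(Z, Z))))))))))
  →34  S(S(S(S(S(S(S(add(add(S(add(SZ, mul(Z, SSSZ))), mul(Z, mul(SZ, SSSZ))), add(add(Z, Z), add(Z, Z))))))))))
  →35  S(S(S(S(S(S(S(add(S(add(add(SZ, mul(Z, SSSZ)), mul(Z, mul(SZ, SSSZ)))), add(add(Z, Z), add(Z, Z))))))))))
  →36  S(S(S(S(S(S(S(S(add(add(add(SZ, mul(Z, SSSZ)), mul(Z, mul(SZ, SSSZ))), add(add(Z, Z), add(Z, Z)))))))))))
  →37  S(S(S(S(S(S(S(S(add(add(S(add(Z, mul(Z, SSSZ))), mul(Z, mul(SZ, SSSZ))), add(add(Z, Z), add(Z, Z)))))))))))
  →38  S(S(S(S(S(S(S(S(add(S(add(add(Z, mul(Z, SSSZ)), mul(Z, mul(SZ, SSSZ)))), add(add(Z, Z), add(Z, Z)))))))))))
  →39  S(S(S(S(S(S(S(S(S(add(add(add(Z, mul(Z, SSSZ)), mul(Z, mul(SZ, SSSZ))), add(add(Z, Z), add(Z, Z))))))))))))
  →40  S(S(S(S(S(S(S(S(S(add(add(mul(Z, SSSZ), mul(Z, mul(SZ, SSSZ))), add(add(Z, Z), add(Z, Z))))))))))))
  →41  S(S(S(S(S(S(S(S(S(add(add(Z, mul(Z, mul(SZ, SSSZ))), add(add(Z, Z), add(Z, Z))))))))))))
  →42  S(S(S(S(S(S(S(S(S(add(mul(Z, mul(SZ, SSSZ)), add(add(Z, Z), add(Z, Z))))))))))))
  →43  S(S(S(S(S(S(S(S(S(add(Z, add(add(Z, Z), add(Z, Z))))))))))))
  →44  S(S(S(S(S(S(S(S(S(add(add(Z, Z), add(Z, Z)))))))))))
  →45  S(S(S(S(S(S(S(S(S(add(Z, add(Z, Z)))))))))))
  →46  S(S(S(S(S(S(S(S(S(add(Z, Z))))))))))
  →47  S^9(Z)

Term B:
  start: S(S(S(S(S(S(S(S(S(add(Z, Z))))))))))
  →1  S^9(Z)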